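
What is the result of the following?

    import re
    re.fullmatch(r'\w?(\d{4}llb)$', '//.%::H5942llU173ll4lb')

None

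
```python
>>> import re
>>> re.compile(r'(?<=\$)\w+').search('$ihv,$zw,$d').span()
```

Because the assertion is zero-width, the text it checks is not consumed and won't appear in the result.
`re.search` tries every starting position until one works.
The match spans [1:4] → 'ihv'.

(1, 4)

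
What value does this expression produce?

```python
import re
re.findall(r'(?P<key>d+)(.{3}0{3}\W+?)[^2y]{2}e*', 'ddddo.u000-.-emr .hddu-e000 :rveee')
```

[('dddd', 'o.u000-'), ('dd', 'u-e000 ')]

Pattern: one or more of a literal 'd' (captured as 'key'); then exactly 3 of any character, then exactly 3 of the literal '0', then one or more of a non-word character (lazy) (captured); then exactly 2 of any character except [2y], then zero or more of the literal 'e'.
With 2 capturing groups, `findall` returns a 2-tuple per match.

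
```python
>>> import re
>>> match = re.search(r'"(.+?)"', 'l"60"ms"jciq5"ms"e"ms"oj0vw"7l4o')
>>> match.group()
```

'"60"'

The match spans [1:5] → '"60"'.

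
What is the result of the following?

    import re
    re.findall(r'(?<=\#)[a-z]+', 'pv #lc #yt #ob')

Lookahead/lookbehind check context without consuming it, so the matched span excludes the asserted characters.
With no groups in the pattern, `findall` gives back each whole match — 3 here.

['lc', 'yt', 'ob']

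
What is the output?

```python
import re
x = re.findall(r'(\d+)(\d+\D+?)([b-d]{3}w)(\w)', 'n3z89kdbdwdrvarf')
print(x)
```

Multiple groups make `findall` return tuples — one 4-tuple for the one match.

[('8', '9k', 'dbdw', 'd')]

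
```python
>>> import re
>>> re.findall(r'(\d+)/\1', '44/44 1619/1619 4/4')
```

['44', '1619', '4']

`\1` has to match the exact text group 1 already captured.
Matches: at [0:5] match '44/44', group 1 = '44'; at [6:15] match '1619/1619', group 1 = '1619'; at [16:19] match '4/4', group 1 = '4'.
With a single group, `findall` returns only what that group captured — 3 items.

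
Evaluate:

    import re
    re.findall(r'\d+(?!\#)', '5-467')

['5', '467']

A negative assertion filters positions out without eating any characters.
Matches: at [0:1] → '5'; at [2:5] → '467'.
With no groups in the pattern, `findall` gives back each whole match — 2 here.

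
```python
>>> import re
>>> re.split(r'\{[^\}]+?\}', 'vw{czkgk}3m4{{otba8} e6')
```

Matches to split on: at [2:9] → '{czkgk}'; at [12:20] → '{{otba8}'.
`split` removes every match and returns the 3 fragments in between.

['vw', '3m4', ' e6']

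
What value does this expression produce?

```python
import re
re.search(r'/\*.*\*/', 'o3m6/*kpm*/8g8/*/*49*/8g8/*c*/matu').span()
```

`search` walks the string left to right and returns the first match it finds.
The match spans [4:30] → '/*kpm*/8g8/*/*49*/8g8/*c*/'.

(4, 30)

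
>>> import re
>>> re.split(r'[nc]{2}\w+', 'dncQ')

['d', '']

Pattern: exactly 2 of one of [nc]; then one or more of a word character.
Each match becomes a cut point; 2 segments remain.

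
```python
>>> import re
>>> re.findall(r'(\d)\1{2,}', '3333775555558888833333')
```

['3', '5', '8', '3']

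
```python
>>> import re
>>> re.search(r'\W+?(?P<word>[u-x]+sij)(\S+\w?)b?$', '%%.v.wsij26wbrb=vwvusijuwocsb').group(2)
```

The match spans [4:29] → '.wsij26wbrb=vwvusijuwocsb'.
Captured: group 1 = 'wsij', group 2 = '26wbrb=vwvusijuwocsb'.

'26wbrb=vwvusijuwocsb'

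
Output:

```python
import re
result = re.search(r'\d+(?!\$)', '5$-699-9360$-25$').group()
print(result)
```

699

Because the assertion is negative and zero-width, positions next to the forbidden text are skipped.
`re.search` tries every starting position until one works.
The match spans [3:6] → '699'.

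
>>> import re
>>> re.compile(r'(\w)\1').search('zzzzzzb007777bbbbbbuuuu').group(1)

The match spans [0:2] → 'zz'.
Captured: group 1 = 'z'.

'z'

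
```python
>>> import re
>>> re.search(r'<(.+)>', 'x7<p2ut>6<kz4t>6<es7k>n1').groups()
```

The match spans [2:22] → '<p2ut>6<kz4t>6<es7k>'.
Captured: group 1 = 'p2ut>6<kz4t>6<es7k'.

('p2ut>6<kz4t>6<es7k',)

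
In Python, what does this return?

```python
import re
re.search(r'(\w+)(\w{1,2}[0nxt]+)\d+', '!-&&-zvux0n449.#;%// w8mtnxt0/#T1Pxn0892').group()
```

'zvux0n449'

This matches one or more of a word character (captured); then 1 to 2 of a word character, then one or more of one of [0nxt] (captured); then one or more of a digit.
The match spans [5:14] → 'zvux0n449'.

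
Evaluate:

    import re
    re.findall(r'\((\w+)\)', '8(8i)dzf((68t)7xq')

['8i', '68t']

Matches: at [1:5] match '(8i)', group 1 = '8i'; at [9:14] match '(68t)', group 1 = '68t'.
Because there's exactly one group, `findall` drops the full match and keeps group 1 from each hit.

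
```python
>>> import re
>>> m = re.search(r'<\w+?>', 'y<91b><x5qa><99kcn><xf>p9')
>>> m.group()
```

'<91b>'

`re.search` tries every starting position until one works.
The match spans [1:6] → '<91b>'.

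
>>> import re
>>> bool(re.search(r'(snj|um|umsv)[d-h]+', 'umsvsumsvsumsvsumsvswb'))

False

Here no position works, so the call returns None, and `bool(None)` is False.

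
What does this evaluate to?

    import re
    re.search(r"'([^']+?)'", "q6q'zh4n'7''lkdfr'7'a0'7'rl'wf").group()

"'zh4n'"

`re.search` scans for the first position where the pattern succeeds.
The match spans [3:9] → "'zh4n'".
Captured: group 1 = 'zh4n'.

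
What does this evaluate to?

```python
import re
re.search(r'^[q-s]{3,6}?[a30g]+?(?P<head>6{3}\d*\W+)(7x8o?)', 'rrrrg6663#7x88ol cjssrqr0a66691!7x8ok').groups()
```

('6663#', '7x8')

The match spans [0:13] → 'rrrrg6663#7x8'.
Captured: group 1 = '6663#', group 2 = '7x8'.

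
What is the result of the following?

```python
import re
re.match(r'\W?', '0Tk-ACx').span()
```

(0, 0)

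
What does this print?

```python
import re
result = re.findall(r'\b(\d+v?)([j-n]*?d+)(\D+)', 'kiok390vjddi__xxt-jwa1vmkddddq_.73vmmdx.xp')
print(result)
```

[('73v', 'mmd', 'x.xp')]

This matches a word boundary (`\b`, zero-width); then one or more of a digit, then optionally the literal 'v' (captured); then zero or more of a character in [j-n] (lazy), then one or more of a literal 'd' (captured); then one or more of a non-digit (captured).
`findall` packs the 3 group values into a tuple for every match.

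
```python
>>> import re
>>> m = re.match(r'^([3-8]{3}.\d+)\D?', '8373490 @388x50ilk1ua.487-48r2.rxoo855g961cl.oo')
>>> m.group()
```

`match` is anchored at position 0; if the pattern doesn't fit there, it returns None.
The match spans [0:8] → '8373490 '.

'8373490 '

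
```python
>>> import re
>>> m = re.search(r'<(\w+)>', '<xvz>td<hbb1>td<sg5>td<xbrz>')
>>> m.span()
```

(0, 5)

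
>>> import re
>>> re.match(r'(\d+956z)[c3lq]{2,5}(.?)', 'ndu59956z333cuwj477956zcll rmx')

With `match`, the pattern is implicitly anchored at the beginning.
Here the pattern fails at index 0, so the call returns None.

None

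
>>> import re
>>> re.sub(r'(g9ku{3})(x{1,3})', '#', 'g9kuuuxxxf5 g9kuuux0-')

Pattern: the literal 'g9k', then exactly 3 of the literal 'u' (captured); then 1 to 3 of a literal 'x' (captured).
Matches: at [0:9] → 'g9kuuuxxx'; at [12:19] → 'g9kuuux'.
Each match is replaced by '#'.

'#f5 #0-'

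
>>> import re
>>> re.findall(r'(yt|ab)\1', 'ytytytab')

A backreference is literal: `\1` must see the identical characters the first group matched.
Because there's exactly one group, `findall` drops the full match and keeps group 1 from the one hit.

['yt']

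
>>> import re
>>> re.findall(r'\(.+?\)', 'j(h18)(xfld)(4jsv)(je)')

With the lazy modifier that quantifier settles for the fewest repetitions that let the rest of the pattern succeed (the atoms after it are unaffected and can still be greedy).
Walking the string: at [1:6] → '(h18)'; at [6:12] → '(xfld)'; at [12:18] → '(4jsv)'; at [18:22] → '(je)'.
No capturing groups, so `findall` returns the 4 full match strings.

['(h18)', '(xfld)', '(4jsv)', '(je)']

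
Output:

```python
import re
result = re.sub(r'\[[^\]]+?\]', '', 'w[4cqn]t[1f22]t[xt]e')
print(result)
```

wtte

Matches: at [1:7] → '[4cqn]'; at [8:14] → '[1f22]'; at [15:19] → '[xt]'.
Every occurrence is swapped for ''.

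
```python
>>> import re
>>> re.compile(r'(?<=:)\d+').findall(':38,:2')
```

Lookahead/lookbehind check context without consuming it, so the matched span excludes the asserted characters.
Walking the string: at [1:3] → '38'; at [5:6] → '2'.
With no groups in the pattern, `findall` gives back each whole match — 2 here.

['38', '2']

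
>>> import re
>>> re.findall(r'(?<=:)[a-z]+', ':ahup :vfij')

['ahup', 'vfij']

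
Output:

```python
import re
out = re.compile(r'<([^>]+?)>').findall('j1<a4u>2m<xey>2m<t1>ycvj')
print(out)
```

Matches: at [2:7] match '<a4u>', group 1 = 'a4u'; at [9:14] match '<xey>', group 1 = 'xey'; at [16:20] match '<t1>', group 1 = 't1'.
`findall` collects group 1 from each match (3 total).

['a4u', 'xey', 't1']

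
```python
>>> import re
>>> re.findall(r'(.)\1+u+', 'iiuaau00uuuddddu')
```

['i', 'a', '0', 'd']

A backreference is literal: `\1` must see the identical characters the first group matched.
Walking the string: at [0:3] match 'iiu', group 1 = 'i'; at [3:6] match 'aau', group 1 = 'a'; at [6:11] match '00uuu', group 1 = '0'; at [11:16] match 'ddddu', group 1 = 'd'.
`findall` collects group 1 from each match (4 total).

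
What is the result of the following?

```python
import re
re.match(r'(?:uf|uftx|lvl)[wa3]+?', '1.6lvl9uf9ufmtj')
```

With `match`, the pattern is implicitly anchored at the beginning.
Here the pattern fails at index 0, so the call returns None.

None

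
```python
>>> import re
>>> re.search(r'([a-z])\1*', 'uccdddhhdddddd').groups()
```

('u',)

`\1` has to match the exact text group 1 already captured.
`search` walks the string left to right and returns the first match it finds.
The match spans [0:1] → 'u'.
Captured: group 1 = 'u'.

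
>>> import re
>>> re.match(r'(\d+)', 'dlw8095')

None

The pattern matches one or more of a digit (captured).
`match` is anchored at position 0; if the pattern doesn't fit there, it returns None.
Here the string doesn't start with a match, so the call returns None.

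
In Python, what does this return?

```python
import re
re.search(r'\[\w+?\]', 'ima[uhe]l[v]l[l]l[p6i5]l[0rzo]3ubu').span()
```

(3, 8)

The match spans [3:8] → '[uhe]'.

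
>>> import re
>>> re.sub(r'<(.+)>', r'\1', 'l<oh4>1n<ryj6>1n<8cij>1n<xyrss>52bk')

'loh4>1n<ryj6>1n<8cij>1n<xyrss52bk'

Matches: at [1:31] → '<oh4>1n<ryj6>1n<8cij>1n<xyrss>'.
The replacement refers to a captured group, so each match is rewritten using its own captured text.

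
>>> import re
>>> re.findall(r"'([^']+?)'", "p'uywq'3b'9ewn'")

['uywq', '9ewn']

Walking the string: at [1:7] match "'uywq'", group 1 = 'uywq'; at [9:15] match "'9ewn'", group 1 = '9ewn'.
`findall` collects group 1 from each match (2 total).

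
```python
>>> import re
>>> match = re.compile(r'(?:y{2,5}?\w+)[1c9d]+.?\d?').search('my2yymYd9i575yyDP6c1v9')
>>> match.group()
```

The match spans [3:22] → 'yymYd9i575yyDP6c1v9'.

'yymYd9i575yyDP6c1v9'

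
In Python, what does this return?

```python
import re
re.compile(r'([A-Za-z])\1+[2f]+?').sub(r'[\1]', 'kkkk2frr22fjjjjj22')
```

'[k]f[r]2f[j]2'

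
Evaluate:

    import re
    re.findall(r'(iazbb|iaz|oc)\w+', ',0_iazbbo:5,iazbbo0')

`|` is ordered: at each position the engine commits to the first alternative that works.
One capturing group, so `findall` returns just the captured substring from each match — 2 in all.

['iazbb', 'iazbb']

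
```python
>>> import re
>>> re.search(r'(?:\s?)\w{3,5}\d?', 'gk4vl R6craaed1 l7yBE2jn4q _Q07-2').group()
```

'gk4vl'

Pattern: optionally whitespace (non-capturing group); then 3 to 5 of a word character, then optionally a digit.
`re.search` scans for the first position where the pattern succeeds.
The match spans [0:5] → 'gk4vl'.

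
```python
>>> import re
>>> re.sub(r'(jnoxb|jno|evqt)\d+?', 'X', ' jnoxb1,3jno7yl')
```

Every occurrence is swapped for 'X'.

' X,3Xyl'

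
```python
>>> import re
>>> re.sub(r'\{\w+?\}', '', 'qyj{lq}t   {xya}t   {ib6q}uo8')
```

'qyjt   t   uo8'

Every occurrence is swapped for ''.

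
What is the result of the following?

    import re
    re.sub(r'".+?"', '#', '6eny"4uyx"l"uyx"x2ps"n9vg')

With the lazy modifier that quantifier settles for the fewest repetitions that let the rest of the pattern succeed (the atoms after it are unaffected and can still be greedy).
Matches: at [4:10] → '"4uyx"'; at [11:16] → '"uyx"'.
`sub` substitutes '#' at each match site.

'6eny#l#x2ps"n9vg'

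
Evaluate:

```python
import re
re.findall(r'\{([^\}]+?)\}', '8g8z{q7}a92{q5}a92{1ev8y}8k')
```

['q7', 'q5', '1ev8y']

Matches: at [4:8] match '{q7}', group 1 = 'q7'; at [11:15] match '{q5}', group 1 = 'q5'; at [18:25] match '{1ev8y}', group 1 = '1ev8y'.
Because there's exactly one group, `findall` drops the full match and keeps group 1 from each hit.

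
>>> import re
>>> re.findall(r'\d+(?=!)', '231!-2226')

The lookaround is zero-width — it requires the adjacent text to match without consuming it, so the asserted text isn't part of the match.
`findall` yields the raw match text (1 of them) because the pattern has no groups.

['231']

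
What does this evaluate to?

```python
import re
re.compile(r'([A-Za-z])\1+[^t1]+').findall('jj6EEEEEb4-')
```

['j']

A backreference is literal: `\1` must see the identical characters the first group matched.
Scanning left to right: at [0:11] match 'jj6EEEEEb4-', group 1 = 'j'.
Because there's exactly one group, `findall` drops the full match and keeps group 1 from the one hit.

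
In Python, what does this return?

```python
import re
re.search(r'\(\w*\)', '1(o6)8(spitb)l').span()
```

`re.search` tries every starting position until one works.
The match spans [1:5] → '(o6)'.

(1, 5)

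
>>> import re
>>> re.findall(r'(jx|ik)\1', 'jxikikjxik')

['ik']

`\1` has to match the exact text group 1 already captured.
`findall` collects group 1 from the one match (1 total).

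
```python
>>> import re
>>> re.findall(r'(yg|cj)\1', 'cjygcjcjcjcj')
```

['cj', 'cj']

After group 1 captures some text, `\1` only succeeds where that same text appears again.
Walking the string: at [4:8] match 'cjcj', group 1 = 'cj'; at [8:12] match 'cjcj', group 1 = 'cj'.
With a single group, `findall` returns only what that group captured — 2 items.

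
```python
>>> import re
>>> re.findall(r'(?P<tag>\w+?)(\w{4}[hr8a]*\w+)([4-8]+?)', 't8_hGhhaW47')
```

Pattern: one or more of a word character (lazy) (captured as 'tag'); then exactly 4 of a word character, then zero or more of one of [hr8a], then one or more of a word character (captured); then one or more of a character in [4-8] (lazy) (captured).
Because the quantifier is non-greedy, it stops expanding at the earliest point where the rest of the pattern can succeed.
Matches: at [0:11] match 't8_hGhhaW47', groups = ('t', '8_hGhhaW4', '7').
3 groups means the one result is a tuple of 3 captured strings — 1 here.

[('t', '8_hGhhaW4', '7')]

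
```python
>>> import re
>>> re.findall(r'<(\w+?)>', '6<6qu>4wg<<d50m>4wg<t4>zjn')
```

Because there's exactly one group, `findall` drops the full match and keeps group 1 from each hit.

['6qu', 'd50m', 't4']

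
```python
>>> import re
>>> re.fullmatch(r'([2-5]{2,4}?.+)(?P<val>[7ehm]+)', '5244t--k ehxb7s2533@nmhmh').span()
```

(0, 25)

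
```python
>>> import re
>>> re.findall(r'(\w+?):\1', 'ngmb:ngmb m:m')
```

['ngmb', 'm']

The backreference `\1` re-matches whatever the first group consumed, character for character.
Because there's exactly one group, `findall` drops the full match and keeps group 1 from each hit.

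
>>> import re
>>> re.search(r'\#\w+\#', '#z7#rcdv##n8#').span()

(0, 4)

The match spans [0:4] → '#z7#'.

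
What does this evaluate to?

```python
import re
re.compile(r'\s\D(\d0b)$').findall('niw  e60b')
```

['60b']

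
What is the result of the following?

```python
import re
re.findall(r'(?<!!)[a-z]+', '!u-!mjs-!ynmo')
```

['js', 'nmo']

Because the assertion is negative and zero-width, positions next to the forbidden text are skipped.
No capturing groups, so `findall` returns the 2 full match strings.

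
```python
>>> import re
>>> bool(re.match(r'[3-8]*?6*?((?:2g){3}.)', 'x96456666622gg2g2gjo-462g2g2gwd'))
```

This matches zero or more of a character in [3-8] (lazy), then zero or more of the literal '6' (lazy); then the literal '2g' repeated 3 times, then any character (captured).
`re.match` only tries the pattern at the start of the string.
Here the pattern fails at index 0, so the call returns None, and `bool(None)` is False.

False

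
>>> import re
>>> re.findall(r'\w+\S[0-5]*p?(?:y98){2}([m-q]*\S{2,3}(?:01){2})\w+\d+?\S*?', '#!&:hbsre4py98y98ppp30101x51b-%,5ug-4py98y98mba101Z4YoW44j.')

This matches one or more of a word character, then a non-whitespace character, then zero or more of a character in [0-5]; then optionally a literal 'p', then the literal 'y98' repeated 2 times; then zero or more of a character in [m-q], then 2 to 3 of a non-whitespace character, then the literal '01' repeated 2 times (captured); then one or more of a word character, then one or more of a digit (lazy), then zero or more of a non-whitespace character (lazy).
Walking the string: at [4:28] match 'hbsre4py98y98ppp30101x51', group 1 = 'ppp30101'.
`findall` collects group 1 from the one match (1 total).

['ppp30101']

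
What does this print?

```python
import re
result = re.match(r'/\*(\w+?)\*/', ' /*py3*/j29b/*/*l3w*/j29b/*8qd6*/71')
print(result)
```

`re.match` won't scan ahead — the pattern has to work from the very first character.
Here position 0 doesn't satisfy it, so the call returns None.

None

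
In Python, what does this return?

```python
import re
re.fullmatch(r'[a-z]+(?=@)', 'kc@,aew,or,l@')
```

The positive lookaround only admits positions where the adjacent text matches; those characters stay outside the span.
For `fullmatch`, every character of the input must be accounted for by the pattern.
Here the string isn't matched end-to-end, so the call returns None.

None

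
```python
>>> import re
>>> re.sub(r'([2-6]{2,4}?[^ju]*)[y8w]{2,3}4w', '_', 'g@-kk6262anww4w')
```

This matches 2 to 4 of a character in [2-6] (lazy), then zero or more of any character except [ju] (captured); then 2 to 3 of one of [y8w], then the literal '4w'.
`sub` substitutes '_' at each match site.

'g@-kk_'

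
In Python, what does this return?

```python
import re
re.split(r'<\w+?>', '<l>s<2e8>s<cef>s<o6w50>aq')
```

Each match becomes a cut point; 5 segments remain.

['', 's', 's', 's', 'aq']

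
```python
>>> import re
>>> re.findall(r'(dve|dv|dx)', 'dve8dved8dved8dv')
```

['dve', 'dve', 'dve', 'dv']

The regex engine tests alternatives in the order written; an earlier branch that matches wins even if a later one would match more.
Walking the string: at [0:3] match 'dve', group 1 = 'dve'; at [4:7] match 'dve', group 1 = 'dve'; at [9:12] match 'dve', group 1 = 'dve'; at [14:16] match 'dv', group 1 = 'dv'.
`findall` collects group 1 from each match (4 total).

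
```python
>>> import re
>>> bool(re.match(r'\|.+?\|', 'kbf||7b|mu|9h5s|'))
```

False

`re.match` only tries the pattern at the start of the string.
Here position 0 doesn't satisfy it, so the call returns None, and `bool(None)` is False.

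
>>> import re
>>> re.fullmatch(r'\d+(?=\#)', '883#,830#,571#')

`re.fullmatch` is like wrapping the pattern in `^…$` (in single-line mode).
Here the pattern can't cover the whole string, so the call returns None.

None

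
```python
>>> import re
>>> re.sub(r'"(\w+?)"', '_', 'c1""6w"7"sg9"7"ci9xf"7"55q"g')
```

'c1"_7_7_7_g'

Matches: at [3:7] → '"6w"'; at [8:13] → '"sg9"'; at [14:21] → '"ci9xf"'; at [22:27] → '"55q"'.
Every occurrence is swapped for '_'.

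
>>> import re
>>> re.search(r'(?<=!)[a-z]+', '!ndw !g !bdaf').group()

'ndw'

The `(?=…)`/`(?<=…)` assertion just peeks at neighbouring text; it doesn't advance the match position.
The match spans [1:4] → 'ndw'.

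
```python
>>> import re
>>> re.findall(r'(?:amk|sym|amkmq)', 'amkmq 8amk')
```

The regex engine tests alternatives in the order written; an earlier branch that matches wins even if a later one would match more.
Scanning left to right: at [0:3] → 'amk'; at [7:10] → 'amk'.
`findall` yields the raw match text (2 of them) because the pattern has no groups.

['amk', 'amk']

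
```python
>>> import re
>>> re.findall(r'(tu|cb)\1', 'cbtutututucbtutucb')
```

The backreference `\1` re-matches whatever the first group consumed, character for character.
Matches: at [2:6] match 'tutu', group 1 = 'tu'; at [6:10] match 'tutu', group 1 = 'tu'; at [12:16] match 'tutu', group 1 = 'tu'.
With a single group, `findall` returns only what that group captured — 3 items.

['tu', 'tu', 'tu']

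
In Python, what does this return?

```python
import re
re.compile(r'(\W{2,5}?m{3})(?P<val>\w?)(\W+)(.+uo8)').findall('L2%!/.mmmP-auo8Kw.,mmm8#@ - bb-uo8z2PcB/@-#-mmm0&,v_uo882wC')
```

[('%!/.mmm', 'P', '-', 'auo8Kw.,mmm8#@ - bb-uo8z2PcB/@-#-mmm0&,v_uo8')]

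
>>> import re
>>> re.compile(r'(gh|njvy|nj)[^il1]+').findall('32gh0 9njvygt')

Walking the string: at [2:13] match 'gh0 9njvygt', group 1 = 'gh'.
With a single group, `findall` returns only what that group captured — 1 item.

['gh']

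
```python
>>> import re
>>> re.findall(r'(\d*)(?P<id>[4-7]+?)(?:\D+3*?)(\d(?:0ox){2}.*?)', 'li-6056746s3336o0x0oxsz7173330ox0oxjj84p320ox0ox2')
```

[('8', '4', '20ox0ox')]

Pattern: zero or more of a digit (captured); then one or more of a character in [4-7] (lazy) (captured as 'id'); then one or more of a non-digit, then zero or more of a literal '3' (lazy) (non-capturing group); then a digit, then the literal '0ox' repeated 2 times, then zero or more of any character (lazy) (captured).
Matches: at [37:48] match '84p320ox0ox', groups = ('8', '4', '20ox0ox').
With 3 capturing groups, `findall` returns a 3-tuple per match.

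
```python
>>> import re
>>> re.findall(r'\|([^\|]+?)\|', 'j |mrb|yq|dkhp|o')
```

`findall` collects group 1 from each match (2 total).

['mrb', 'dkhp']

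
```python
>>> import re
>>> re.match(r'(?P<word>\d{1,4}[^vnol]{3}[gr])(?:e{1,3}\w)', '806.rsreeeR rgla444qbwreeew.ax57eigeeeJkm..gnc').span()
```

(0, 11)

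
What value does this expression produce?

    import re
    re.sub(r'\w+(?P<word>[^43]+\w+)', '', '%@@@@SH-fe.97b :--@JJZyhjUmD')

'%@@@@'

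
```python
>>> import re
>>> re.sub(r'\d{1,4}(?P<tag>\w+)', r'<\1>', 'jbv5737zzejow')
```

'jbv<zzejow>'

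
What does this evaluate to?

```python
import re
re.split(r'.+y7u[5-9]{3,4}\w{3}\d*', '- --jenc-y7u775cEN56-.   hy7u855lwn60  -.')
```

This matches one or more of any character, then the literal 'y7u'; then 3 to 4 of a character in [5-9], then exactly 3 of a word character; then zero or more of a digit.
Matches to split on: at [0:37] → '- --jenc-y7u775cEN56-.   hy7u855lwn60'.
Each match becomes a cut point; 2 segments remain.

['', '  -.']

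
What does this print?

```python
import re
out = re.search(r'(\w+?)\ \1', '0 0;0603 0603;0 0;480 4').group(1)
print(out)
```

0

`\1` is not a pattern — it's the concrete string captured by group 1, re-applied verbatim.
`re.search` tries every starting position until one works.
The match spans [0:3] → '0 0'.
Captured: group 1 = '0'.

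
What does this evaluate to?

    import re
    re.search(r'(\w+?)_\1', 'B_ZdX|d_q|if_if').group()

'if_if'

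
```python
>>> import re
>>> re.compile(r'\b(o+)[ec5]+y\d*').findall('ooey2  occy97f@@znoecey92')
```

['oo', 'o']

The pattern matches a word boundary (`\b`, zero-width); then one or more of a literal 'o' (captured); then one or more of one of [ec5], then the literal 'y'; then zero or more of a digit.
With a single group, `findall` returns only what that group captured — 2 items.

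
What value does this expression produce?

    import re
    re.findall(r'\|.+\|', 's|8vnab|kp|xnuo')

['|8vnab|kp|']

Walking the string: at [1:11] → '|8vnab|kp|'.
Since nothing is captured, `findall` lists the 1 matched substring directly.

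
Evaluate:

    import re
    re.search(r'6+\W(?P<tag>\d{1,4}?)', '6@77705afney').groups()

('7',)

The match spans [0:3] → '6@7'.
Captured: group 1 = '7'.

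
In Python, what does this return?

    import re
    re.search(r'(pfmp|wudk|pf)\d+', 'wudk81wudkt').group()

`re.search` tries every starting position until one works.
The match spans [0:6] → 'wudk81'.
Captured: group 1 = 'wudk'.

'wudk81'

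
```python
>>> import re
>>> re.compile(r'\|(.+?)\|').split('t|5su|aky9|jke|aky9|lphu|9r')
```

['t', '5su', 'aky9', 'jke', 'aky9', 'lphu', '9r']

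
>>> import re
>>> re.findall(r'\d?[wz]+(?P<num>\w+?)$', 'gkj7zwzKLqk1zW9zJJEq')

['KLqk1zW9zJJEq']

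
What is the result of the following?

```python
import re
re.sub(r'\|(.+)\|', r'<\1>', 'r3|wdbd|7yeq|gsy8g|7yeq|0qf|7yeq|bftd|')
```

'r3<wdbd|7yeq|gsy8g|7yeq|0qf|7yeq|bftd>'

`\1` in the replacement pulls in group 1's text for each match.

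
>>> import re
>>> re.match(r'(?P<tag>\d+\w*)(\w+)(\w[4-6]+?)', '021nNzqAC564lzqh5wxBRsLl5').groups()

('021nNzqAC564lzqh5wxBRs', 'L', 'l5')

The match spans [0:25] → '021nNzqAC564lzqh5wxBRsLl5'.
Captured: group 1 = '021nNzqAC564lzqh5wxBRs', group 2 = 'L', group 3 = 'l5'.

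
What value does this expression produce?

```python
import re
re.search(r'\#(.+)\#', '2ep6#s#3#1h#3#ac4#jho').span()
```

(4, 18)

The match spans [4:18] → '#s#3#1h#3#ac4#'.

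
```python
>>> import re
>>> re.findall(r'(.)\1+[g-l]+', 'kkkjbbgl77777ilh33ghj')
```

`\1` has to match the exact text group 1 already captured.
One capturing group, so `findall` returns just the captured substring from each match — 4 in all.

['k', 'b', '7', '3']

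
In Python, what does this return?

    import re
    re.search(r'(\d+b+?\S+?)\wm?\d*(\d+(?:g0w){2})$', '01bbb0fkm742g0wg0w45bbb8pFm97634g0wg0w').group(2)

Pattern: one or more of a digit, then one or more of the literal 'b' (lazy), then one or more of a non-whitespace character (lazy) (captured); then a word character, then optionally the literal 'm', then zero or more of a digit; then one or more of a digit, then the literal 'g0w' repeated 2 times (captured); then anchored at the end.
A `+?`/`*?`/`{m,n}?` starts at its minimum and grows only as far as needed for what follows to match.
`search` walks the string left to right and returns the first match it finds.
The match spans [0:38] → '01bbb0fkm742g0wg0w45bbb8pFm97634g0wg0w'.
Captured: group 1 = '01bbb0fkm742g0wg0w45bbb8p', group 2 = '4g0wg0w'.

'4g0wg0w'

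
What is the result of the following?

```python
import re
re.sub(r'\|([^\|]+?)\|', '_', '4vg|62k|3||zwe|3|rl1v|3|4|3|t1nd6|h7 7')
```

'4vg_3|_3_3_3_h7 7'

`sub` substitutes '_' at each match site.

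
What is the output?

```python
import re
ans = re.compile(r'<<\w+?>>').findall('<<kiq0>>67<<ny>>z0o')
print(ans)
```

Since nothing is captured, `findall` lists the 2 matched substrings directly.

['<<kiq0>>', '<<ny>>']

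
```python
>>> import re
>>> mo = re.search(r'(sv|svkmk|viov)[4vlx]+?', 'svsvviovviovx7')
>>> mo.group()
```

The match spans [2:5] → 'svv'.

'svv'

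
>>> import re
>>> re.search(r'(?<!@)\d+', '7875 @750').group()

'7875'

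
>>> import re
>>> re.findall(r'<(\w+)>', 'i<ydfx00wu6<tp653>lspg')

['tp653']

Walking the string: at [11:18] match '<tp653>', group 1 = 'tp653'.
`findall` collects group 1 from the one match (1 total).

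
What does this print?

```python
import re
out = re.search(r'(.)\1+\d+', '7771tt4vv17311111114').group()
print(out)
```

7771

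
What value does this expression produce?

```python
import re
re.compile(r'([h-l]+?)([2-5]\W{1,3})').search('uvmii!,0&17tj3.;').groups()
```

This matches one or more of a character in [h-l] (lazy) (captured); then a character in [2-5], then 1 to 3 of a non-word character (captured).
Unlike `match`, `search` isn't anchored — it looks for the pattern anywhere in the string.
The match spans [12:16] → 'j3.;'.
Captured: group 1 = 'j', group 2 = '3.;'.

('j', '3.;')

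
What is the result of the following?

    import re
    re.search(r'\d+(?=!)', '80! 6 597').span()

The `(?=…)`/`(?<=…)` assertion just peeks at neighbouring text; it doesn't advance the match position.
`re.search` scans for the first position where the pattern succeeds.
The match spans [0:2] → '80'.

(0, 2)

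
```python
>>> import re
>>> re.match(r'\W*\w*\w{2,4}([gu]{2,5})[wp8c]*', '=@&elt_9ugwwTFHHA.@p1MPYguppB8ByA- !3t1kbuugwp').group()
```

The pattern matches zero or more of a non-word character, then zero or more of a word character, then 2 to 4 of a word character; then 2 to 5 of one of [gu] (captured); then zero or more of one of [wp8c].
With `match`, the pattern is implicitly anchored at the beginning.
The match spans [0:12] → '=@&elt_9ugww'.
Captured: group 1 = 'ug'.

'=@&elt_9ugww'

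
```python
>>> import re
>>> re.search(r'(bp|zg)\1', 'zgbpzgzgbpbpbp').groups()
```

The match spans [4:8] → 'zgzg'.
Captured: group 1 = 'zg'.

('zg',)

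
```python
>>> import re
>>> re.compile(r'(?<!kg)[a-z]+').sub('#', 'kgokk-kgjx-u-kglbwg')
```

'#-#-#-#'

The negative lookaround is zero-width — it rules out positions where the adjacent text would match, without consuming anything.
Matches: at [0:5] → 'kgokk'; at [6:10] → 'kgjx'; at [11:12] → 'u'; at [13:19] → 'kglbwg'.
Every occurrence is swapped for '#'.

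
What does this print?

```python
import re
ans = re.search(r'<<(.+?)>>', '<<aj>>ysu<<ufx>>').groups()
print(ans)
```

The `?` after the quantifier makes it lazy — it takes as little as possible before letting the rest of the pattern try.
`re.search` tries every starting position until one works.
The match spans [0:6] → '<<aj>>'.
Captured: group 1 = 'aj'.

('aj',)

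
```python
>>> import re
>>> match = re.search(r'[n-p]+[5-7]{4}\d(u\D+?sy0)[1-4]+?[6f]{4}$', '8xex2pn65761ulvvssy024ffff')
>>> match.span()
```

(5, 26)

Pattern: one or more of a character in [n-p], then exactly 4 of a character in [5-7], then a digit; then the literal 'u', then one or more of a non-digit (lazy), then the literal 'sy0' (captured); then one or more of a character in [1-4] (lazy), then exactly 4 of one of [6f]; then anchored at the end.
The match spans [5:26] → 'pn65761ulvvssy024ffff'.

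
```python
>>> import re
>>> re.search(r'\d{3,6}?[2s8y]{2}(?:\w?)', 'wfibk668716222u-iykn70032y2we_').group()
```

'668716222'

The match spans [5:14] → '668716222'.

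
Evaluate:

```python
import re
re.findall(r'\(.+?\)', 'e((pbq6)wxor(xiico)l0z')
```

Walking the string: at [1:8] → '((pbq6)'; at [12:19] → '(xiico)'.
With no groups in the pattern, `findall` gives back each whole match — 2 here.

['((pbq6)', '(xiico)']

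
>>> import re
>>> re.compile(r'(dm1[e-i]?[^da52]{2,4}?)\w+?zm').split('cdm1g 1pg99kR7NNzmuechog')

Pattern: the literal 'dm1', then optionally a character in [e-i], then 2 to 4 of any character except [da52] (lazy) (captured); then one or more of a word character (lazy), then the literal 'zm'.
Matches to split on: at [1:18] → 'dm1g 1pg99kR7NNzm'.
With a capturing group present, the delimiter's captured portion is kept in the result list.

['c', 'dm1g 1', 'uechog']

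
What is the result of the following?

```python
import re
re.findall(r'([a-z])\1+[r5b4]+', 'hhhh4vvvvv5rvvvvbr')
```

['h', 'v', 'v']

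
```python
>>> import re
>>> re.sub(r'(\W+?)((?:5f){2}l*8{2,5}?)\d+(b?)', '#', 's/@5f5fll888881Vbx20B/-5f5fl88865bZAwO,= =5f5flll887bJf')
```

The pattern matches one or more of a non-word character (lazy) (captured); then the literal '5f' repeated 2 times, then zero or more of a literal 'l', then 2 to 5 of the literal '8' (lazy) (captured); then one or more of a digit; then optionally a literal 'b' (captured).
Matches: at [1:15] → '/@5f5fll888881'; at [21:34] → '/-5f5fl88865b'; at [38:53] → ',= =5f5flll887b'.
Each match is replaced by '#'.

's#Vbx20B#ZAwO#Jf'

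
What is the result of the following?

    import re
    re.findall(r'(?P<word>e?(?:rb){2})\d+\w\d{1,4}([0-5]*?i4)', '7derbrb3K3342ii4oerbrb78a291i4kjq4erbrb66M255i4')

[('erbrb', 'i4'), ('erbrb', 'i4')]

The pattern matches optionally a literal 'e', then the literal 'rb' repeated 2 times (captured as 'word'); then one or more of a digit, then a word character, then 1 to 4 of a digit; then zero or more of a character in [0-5] (lazy), then the literal 'i4' (captured).
Matches: at [17:30] match 'erbrb78a291i4', groups = ('erbrb', 'i4'); at [34:47] match 'erbrb66M255i4', groups = ('erbrb', 'i4').
Multiple groups make `findall` return tuples — one 2-tuple for each match.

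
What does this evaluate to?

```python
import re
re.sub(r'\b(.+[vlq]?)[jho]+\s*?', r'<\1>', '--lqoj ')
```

'--<lqo> '

The replacement refers to a captured group, so each match is rewritten using its own captured text.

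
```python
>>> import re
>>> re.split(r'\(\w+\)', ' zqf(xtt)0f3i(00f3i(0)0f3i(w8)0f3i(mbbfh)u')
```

[' zqf', '0f3i(00f3i', '0f3i', '0f3i', 'u']

Matches to split on: at [4:9] → '(xtt)'; at [19:22] → '(0)'; at [26:30] → '(w8)'; at [34:41] → '(mbbfh)'.
Splitting on the pattern gives 5 pieces.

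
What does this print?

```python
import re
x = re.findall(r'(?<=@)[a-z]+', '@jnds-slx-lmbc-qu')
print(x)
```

['jnds']

Lookahead/lookbehind check context without consuming it, so the matched span excludes the asserted characters.
`findall` yields the raw match text (1 of them) because the pattern has no groups.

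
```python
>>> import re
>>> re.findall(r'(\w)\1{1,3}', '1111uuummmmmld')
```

['1', 'u', 'm']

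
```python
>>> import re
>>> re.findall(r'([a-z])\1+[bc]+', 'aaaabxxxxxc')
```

['a', 'x']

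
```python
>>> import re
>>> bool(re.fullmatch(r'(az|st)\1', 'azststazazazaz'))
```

False

`fullmatch` succeeds only if the pattern covers the string from start to end.
Here the string isn't matched end-to-end, so the call returns None, and `bool(None)` is False.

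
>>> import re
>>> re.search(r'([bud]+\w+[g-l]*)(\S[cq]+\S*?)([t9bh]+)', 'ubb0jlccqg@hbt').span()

This matches one or more of one of [bud], then one or more of a word character, then zero or more of a character in [g-l] (captured); then a non-whitespace character, then one or more of one of [cq], then zero or more of a non-whitespace character (lazy) (captured); then one or more of one of [t9bh] (captured).
The match spans [0:14] → 'ubb0jlccqg@hbt'.

(0, 14)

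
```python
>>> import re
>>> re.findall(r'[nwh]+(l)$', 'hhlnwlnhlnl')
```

['l']

This matches one or more of one of [nwh]; then a literal 'l' (captured); then anchored at the end.
Matches: at [9:11] match 'nl', group 1 = 'l'.
With a single group, `findall` returns only what that group captured — 1 item.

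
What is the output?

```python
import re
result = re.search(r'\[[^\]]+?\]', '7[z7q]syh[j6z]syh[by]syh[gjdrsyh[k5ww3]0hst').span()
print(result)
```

(1, 6)

The match spans [1:6] → '[z7q]'.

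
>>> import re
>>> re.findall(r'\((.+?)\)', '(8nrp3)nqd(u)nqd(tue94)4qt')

['8nrp3', 'u', 'tue94']

Because the quantifier is non-greedy, it stops expanding at the earliest point where the rest of the pattern can succeed.
Scanning left to right: at [0:7] match '(8nrp3)', group 1 = '8nrp3'; at [10:13] match '(u)', group 1 = 'u'; at [16:23] match '(tue94)', group 1 = 'tue94'.
One capturing group, so `findall` returns just the captured substring from each match — 3 in all.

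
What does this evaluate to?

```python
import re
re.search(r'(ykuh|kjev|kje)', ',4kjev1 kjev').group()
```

Branches in `(...|...)` are attempted left-to-right; the first branch that allows the whole pattern to succeed is taken.
`re.search` tries every starting position until one works.
The match spans [2:6] → 'kjev'.
Captured: group 1 = 'kjev'.

'kjev'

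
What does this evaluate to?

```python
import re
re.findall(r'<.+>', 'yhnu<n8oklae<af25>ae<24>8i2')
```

['<n8oklae<af25>ae<24>']

Scanning left to right: at [4:24] → '<n8oklae<af25>ae<24>'.
With no groups in the pattern, `findall` gives back each whole match — 1 here.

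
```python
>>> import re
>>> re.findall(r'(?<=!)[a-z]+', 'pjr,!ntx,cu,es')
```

Because the assertion is zero-width, the text it checks is not consumed and won't appear in the result.
With no groups in the pattern, `findall` gives back each whole match — 1 here.

['ntx']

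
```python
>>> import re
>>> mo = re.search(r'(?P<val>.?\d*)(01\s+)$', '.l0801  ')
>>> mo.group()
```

'l0801  '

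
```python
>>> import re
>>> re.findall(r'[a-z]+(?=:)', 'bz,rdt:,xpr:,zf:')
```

The `(?=…)`/`(?<=…)` assertion just peeks at neighbouring text; it doesn't advance the match position.
Since nothing is captured, `findall` lists the 3 matched substrings directly.

['rdt', 'xpr', 'zf']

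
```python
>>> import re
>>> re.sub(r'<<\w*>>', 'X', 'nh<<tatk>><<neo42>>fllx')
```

'nhXXfllx'

Matches: at [2:10] → '<<tatk>>'; at [10:19] → '<<neo42>>'.
Every occurrence is swapped for 'X'.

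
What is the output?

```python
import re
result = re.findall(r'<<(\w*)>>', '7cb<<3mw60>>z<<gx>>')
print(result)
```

Matches: at [3:12] match '<<3mw60>>', group 1 = '3mw60'; at [13:19] match '<<gx>>', group 1 = 'gx'.
One capturing group, so `findall` returns just the captured substring from each match — 2 in all.

['3mw60', 'gx']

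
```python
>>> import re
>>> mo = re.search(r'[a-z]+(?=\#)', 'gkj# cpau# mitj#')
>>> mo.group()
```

The lookaround is zero-width — it requires the adjacent text to match without consuming it, so the asserted text isn't part of the match.
The match spans [0:3] → 'gkj'.

'gkj'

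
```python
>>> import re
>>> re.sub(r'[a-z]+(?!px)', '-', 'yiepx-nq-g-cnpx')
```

'-------'

Because the assertion is negative and zero-width, positions next to the forbidden text are skipped.
Each match is replaced by '-'.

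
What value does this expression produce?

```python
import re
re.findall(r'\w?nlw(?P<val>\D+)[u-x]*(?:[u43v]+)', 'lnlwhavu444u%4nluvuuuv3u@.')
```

One capturing group, so `findall` returns just the captured substring from the one match — 1 in all.

['havu']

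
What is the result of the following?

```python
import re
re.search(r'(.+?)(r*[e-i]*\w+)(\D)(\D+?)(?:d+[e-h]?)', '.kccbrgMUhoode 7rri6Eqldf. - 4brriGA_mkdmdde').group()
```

This matches one or more of any character (lazy) (captured); then zero or more of the literal 'r', then zero or more of a character in [e-i], then one or more of a word character (captured); then a non-digit (captured); then one or more of a non-digit (lazy) (captured); then one or more of a literal 'd', then optionally a character in [e-h] (non-capturing group).
The `?` after the quantifier makes it lazy — it takes as little as possible before letting the rest of the pattern try.
`re.search` tries every starting position until one works.
The match spans [0:14] → '.kccbrgMUhoode'.
Captured: group 1 = '.', group 2 = 'kccbrgMUh', group 3 = 'o', group 4 = 'o'.

'.kccbrgMUhoode'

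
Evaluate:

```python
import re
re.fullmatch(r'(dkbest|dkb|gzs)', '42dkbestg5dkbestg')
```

None

`re.fullmatch` requires the pattern to consume the entire string.
Here the pattern can't cover the whole string, so the call returns None.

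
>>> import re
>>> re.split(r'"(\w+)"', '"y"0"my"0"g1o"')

['', 'y', '0', 'my', '0', 'g1o', '']

Matches to split on: at [0:3] → '"y"'; at [4:8] → '"my"'; at [9:14] → '"g1o"'.
With a capturing group present, the delimiter's captured portion is kept in the result list.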